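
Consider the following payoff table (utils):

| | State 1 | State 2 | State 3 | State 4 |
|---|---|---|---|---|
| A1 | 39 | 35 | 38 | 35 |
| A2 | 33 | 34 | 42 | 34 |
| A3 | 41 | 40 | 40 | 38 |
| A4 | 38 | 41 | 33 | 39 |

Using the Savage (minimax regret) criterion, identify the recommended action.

A3

Column bests: State 1=41, State 2=41, State 3=42, State 4=39.
A1 regrets: 2, 6, 4, 4 → max 6
A2 regrets: 8, 7, 0, 5 → max 8
A3 regrets: 0, 1, 2, 1 → max 2
A4 regrets: 3, 0, 9, 0 → max 9
Smallest max regret = 2 → A3.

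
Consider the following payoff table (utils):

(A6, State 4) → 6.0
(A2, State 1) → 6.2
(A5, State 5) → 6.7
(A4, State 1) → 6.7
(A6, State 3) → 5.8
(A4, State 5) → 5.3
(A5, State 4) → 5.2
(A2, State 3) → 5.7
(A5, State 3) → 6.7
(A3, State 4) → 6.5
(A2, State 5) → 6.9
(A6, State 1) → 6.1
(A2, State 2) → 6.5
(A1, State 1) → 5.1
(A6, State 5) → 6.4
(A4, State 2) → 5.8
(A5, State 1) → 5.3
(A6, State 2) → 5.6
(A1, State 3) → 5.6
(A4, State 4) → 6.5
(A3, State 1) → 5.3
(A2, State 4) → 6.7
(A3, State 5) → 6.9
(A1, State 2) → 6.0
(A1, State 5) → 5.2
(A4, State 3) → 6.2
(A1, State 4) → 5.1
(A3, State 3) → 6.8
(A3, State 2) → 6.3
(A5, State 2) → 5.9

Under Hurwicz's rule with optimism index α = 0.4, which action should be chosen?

A1: 0.4·6.0 + 0.6·5.1 = 5.46
A2: 0.4·6.9 + 0.6·5.7 = 6.18
A3: 0.4·6.9 + 0.6·5.3 = 5.94
A4: 0.4·6.7 + 0.6·5.3 = 5.86
A5: 0.4·6.7 + 0.6·5.2 = 5.8
A6: 0.4·6.4 + 0.6·5.6 = 5.92
Highest Hurwicz score = 6.18 → A2.

A2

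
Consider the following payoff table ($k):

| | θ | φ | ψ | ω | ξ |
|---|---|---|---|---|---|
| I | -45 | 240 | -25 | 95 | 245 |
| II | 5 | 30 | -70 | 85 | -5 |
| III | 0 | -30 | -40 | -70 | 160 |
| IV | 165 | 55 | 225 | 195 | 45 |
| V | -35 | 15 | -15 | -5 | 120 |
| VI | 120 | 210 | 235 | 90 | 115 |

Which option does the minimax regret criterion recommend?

VI

Column bests: θ=165, φ=240, ψ=235, ω=195, ξ=245.
I regrets: 210, 0, 260, 100, 0 → max 260
II regrets: 160, 210, 305, 110, 250 → max 305
III regrets: 165, 270, 275, 265, 85 → max 275
IV regrets: 0, 185, 10, 0, 200 → max 200
V regrets: 200, 225, 250, 200, 125 → max 250
VI regrets: 45, 30, 0, 105, 130 → max 130
Smallest max regret = 130 → VI.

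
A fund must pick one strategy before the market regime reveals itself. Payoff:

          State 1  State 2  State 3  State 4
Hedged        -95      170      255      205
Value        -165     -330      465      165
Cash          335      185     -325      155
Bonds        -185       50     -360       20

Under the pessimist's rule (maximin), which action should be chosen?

Hedged

Row minima: Hedged=-95, Value=-330, Cash=-325, Bonds=-360
Best worst-case = -95 → Hedged.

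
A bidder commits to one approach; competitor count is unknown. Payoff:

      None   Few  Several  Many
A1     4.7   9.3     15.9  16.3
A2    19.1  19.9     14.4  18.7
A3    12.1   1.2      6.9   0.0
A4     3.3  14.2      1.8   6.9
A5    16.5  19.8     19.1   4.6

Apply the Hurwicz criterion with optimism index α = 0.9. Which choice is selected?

A1: 0.9·16.3 + 0.1·4.7 = 15.14
A2: 0.9·19.9 + 0.1·14.4 = 19.35
A3: 0.9·12.1 + 0.1·0.0 = 10.89
A4: 0.9·14.2 + 0.1·1.8 = 12.96
A5: 0.9·19.8 + 0.1·4.6 = 18.28
Highest Hurwicz score = 19.35 → A2.

A2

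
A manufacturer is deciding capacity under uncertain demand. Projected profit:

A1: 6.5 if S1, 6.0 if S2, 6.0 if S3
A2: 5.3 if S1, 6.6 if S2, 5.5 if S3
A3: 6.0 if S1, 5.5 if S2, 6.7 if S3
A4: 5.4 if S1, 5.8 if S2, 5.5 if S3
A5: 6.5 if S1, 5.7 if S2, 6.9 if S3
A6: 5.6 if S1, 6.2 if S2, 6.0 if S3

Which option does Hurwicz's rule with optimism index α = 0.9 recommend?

A1: 0.9·6.5 + 0.1·6.0 = 6.45
A2: 0.9·6.6 + 0.1·5.3 = 6.47
A3: 0.9·6.7 + 0.1·5.5 = 6.58
A4: 0.9·5.8 + 0.1·5.4 = 5.76
A5: 0.9·6.9 + 0.1·5.7 = 6.78
A6: 0.9·6.2 + 0.1·5.6 = 6.14
Highest Hurwicz score = 6.78 → A5.

A5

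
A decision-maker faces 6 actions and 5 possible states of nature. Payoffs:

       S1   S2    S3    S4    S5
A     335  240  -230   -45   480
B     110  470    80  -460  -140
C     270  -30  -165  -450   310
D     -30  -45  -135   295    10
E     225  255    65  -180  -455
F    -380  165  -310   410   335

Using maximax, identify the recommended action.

Row maxima: A=480, B=470, C=310, D=295, E=255, F=410
Best best-case = 480 → A.

A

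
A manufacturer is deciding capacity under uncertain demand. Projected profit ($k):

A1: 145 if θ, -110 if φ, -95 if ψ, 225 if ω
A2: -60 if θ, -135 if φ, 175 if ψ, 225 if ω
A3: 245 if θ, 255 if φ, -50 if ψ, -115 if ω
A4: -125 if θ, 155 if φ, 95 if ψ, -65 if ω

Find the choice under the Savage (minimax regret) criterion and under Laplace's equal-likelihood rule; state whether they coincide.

Column bests: θ=245, φ=255, ψ=175, ω=225.
A1 regrets: 100, 365, 270, 0 → max 365
A2 regrets: 305, 390, 0, 0 → max 390
A3 regrets: 0, 0, 225, 340 → max 340
A4 regrets: 370, 100, 80, 290 → max 370
Smallest max regret = 340 → A3.
Row averages: A1=41.25, A2=51.25, A3=83.75, A4=15
Highest average = 83.75 → A3.

minimax regret → A3; laplace → A3 (agree)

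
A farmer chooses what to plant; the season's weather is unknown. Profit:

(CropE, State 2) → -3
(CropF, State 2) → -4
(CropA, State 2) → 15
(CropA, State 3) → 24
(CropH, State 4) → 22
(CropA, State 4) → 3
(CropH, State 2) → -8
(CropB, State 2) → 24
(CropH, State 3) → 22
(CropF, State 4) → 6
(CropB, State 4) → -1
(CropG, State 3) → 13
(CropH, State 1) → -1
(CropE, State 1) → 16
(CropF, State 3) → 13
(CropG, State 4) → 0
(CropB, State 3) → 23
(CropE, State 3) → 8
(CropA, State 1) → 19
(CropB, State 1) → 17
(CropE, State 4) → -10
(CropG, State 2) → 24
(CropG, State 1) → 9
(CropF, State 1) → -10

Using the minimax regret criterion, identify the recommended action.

CropA

Column bests: State 1=19, State 2=24, State 3=24, State 4=22.
CropF regrets: 29, 28, 11, 16 → max 29
CropG regrets: 10, 0, 11, 22 → max 22
CropA regrets: 0, 9, 0, 19 → max 19
CropE regrets: 3, 27, 16, 32 → max 32
CropB regrets: 2, 0, 1, 23 → max 23
CropH regrets: 20, 32, 2, 0 → max 32
Smallest max regret = 19 → CropA.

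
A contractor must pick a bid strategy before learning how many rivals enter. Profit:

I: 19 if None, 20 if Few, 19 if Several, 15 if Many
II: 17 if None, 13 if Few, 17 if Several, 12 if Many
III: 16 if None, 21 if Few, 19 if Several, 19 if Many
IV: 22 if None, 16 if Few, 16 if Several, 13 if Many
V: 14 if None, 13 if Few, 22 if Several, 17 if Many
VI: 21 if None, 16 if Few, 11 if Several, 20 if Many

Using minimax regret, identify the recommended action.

Column bests: None=22, Few=21, Several=22, Many=20.
I regrets: 3, 1, 3, 5 → max 5
II regrets: 5, 8, 5, 8 → max 8
III regrets: 6, 0, 3, 1 → max 6
IV regrets: 0, 5, 6, 7 → max 7
V regrets: 8, 8, 0, 3 → max 8
VI regrets: 1, 5, 11, 0 → max 11
Smallest max regret = 5 → I.

I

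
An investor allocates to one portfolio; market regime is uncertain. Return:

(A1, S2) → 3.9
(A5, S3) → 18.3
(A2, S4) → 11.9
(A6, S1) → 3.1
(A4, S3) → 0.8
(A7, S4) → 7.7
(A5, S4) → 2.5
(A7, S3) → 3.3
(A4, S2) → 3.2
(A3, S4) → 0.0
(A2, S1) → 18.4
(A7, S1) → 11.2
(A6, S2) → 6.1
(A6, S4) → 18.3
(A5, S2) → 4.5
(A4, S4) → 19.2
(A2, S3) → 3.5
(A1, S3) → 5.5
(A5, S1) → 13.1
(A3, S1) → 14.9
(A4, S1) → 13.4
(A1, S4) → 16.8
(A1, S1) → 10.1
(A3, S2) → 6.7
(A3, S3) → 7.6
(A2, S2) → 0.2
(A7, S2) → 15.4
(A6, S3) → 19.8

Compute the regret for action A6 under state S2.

Best payoff under S2 is 15.4.
Regret = 15.4 − 6.1 = 9.3.

9.3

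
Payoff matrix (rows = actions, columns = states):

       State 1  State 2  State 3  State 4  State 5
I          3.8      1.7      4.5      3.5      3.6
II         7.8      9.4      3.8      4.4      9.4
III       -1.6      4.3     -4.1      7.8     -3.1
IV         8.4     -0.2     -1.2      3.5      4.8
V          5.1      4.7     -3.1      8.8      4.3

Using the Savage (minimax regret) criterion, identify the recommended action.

Column bests: State 1=8.4, State 2=9.4, State 3=4.5, State 4=8.8, State 5=9.4.
I regrets: 4.6, 7.7, 0.0, 5.3, 5.8 → max 7.7
II regrets: 0.6, 0.0, 0.7, 4.4, 0.0 → max 4.4
III regrets: 10.0, 5.1, 8.6, 1.0, 12.5 → max 12.5
IV regrets: 0.0, 9.6, 5.7, 5.3, 4.6 → max 9.6
V regrets: 3.3, 4.7, 7.6, 0.0, 5.1 → max 7.6
Smallest max regret = 4.4 → II.

II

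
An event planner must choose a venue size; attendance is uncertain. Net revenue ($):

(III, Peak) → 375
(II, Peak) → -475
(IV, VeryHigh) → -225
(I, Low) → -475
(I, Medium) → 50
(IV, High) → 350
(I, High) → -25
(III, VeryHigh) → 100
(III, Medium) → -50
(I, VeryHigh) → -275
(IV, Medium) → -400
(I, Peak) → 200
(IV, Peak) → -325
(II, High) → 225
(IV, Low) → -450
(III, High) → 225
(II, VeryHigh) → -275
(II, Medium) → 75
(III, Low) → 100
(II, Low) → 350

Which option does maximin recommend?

Row minima: I=-475, II=-475, III=-50, IV=-450
Best worst-case = -50 → III.

III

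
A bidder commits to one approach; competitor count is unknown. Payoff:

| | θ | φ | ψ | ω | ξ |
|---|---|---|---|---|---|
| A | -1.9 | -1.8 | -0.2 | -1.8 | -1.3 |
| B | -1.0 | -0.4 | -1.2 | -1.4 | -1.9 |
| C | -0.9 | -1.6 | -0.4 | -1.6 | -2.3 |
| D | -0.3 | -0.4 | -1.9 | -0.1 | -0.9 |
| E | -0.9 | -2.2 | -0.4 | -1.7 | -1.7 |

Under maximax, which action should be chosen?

Row maxima: A=-0.2, B=-0.4, C=-0.4, D=-0.1, E=-0.4
Best best-case = -0.1 → D.

D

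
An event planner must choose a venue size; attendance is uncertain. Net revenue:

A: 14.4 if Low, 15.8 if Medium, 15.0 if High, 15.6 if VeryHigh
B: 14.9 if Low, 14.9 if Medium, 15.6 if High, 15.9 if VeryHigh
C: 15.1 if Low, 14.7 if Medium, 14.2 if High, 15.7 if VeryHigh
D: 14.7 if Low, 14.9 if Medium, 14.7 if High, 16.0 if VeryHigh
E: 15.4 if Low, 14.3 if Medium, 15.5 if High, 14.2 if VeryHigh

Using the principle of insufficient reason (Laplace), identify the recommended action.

B

Row averages: A=15.2, B=15.325, C=14.925, D=15.075, E=14.85
Highest average = 15.325 → B.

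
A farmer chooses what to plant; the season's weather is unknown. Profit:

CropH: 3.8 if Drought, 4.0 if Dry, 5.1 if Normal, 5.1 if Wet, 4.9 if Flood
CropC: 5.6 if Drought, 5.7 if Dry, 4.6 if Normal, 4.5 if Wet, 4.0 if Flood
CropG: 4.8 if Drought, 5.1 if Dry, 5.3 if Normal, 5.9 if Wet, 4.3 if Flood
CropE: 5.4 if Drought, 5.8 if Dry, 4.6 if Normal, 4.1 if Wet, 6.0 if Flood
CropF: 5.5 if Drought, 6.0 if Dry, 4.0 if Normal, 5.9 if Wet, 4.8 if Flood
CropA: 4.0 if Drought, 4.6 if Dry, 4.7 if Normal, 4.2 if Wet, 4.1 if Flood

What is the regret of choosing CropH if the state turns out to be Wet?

0.8

Best payoff under Wet is 5.9.
Regret = 5.9 − 5.1 = 0.8.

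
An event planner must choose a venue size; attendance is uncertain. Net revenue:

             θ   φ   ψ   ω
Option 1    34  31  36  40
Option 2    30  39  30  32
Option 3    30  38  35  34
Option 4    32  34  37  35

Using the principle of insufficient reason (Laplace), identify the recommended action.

Option 1

Row averages: Option 1=35.25, Option 2=32.75, Option 3=34.25, Option 4=34.5
Highest average = 35.25 → Option 1.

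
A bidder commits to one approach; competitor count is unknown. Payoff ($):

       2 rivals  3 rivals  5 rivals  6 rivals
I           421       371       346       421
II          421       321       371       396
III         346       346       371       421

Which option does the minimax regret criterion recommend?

I

Column bests: 2 rivals=421, 3 rivals=371, 5 rivals=371, 6 rivals=421.
I regrets: 0, 0, 25, 0 → max 25
II regrets: 0, 50, 0, 25 → max 50
III regrets: 75, 25, 0, 0 → max 75
Smallest max regret = 25 → I.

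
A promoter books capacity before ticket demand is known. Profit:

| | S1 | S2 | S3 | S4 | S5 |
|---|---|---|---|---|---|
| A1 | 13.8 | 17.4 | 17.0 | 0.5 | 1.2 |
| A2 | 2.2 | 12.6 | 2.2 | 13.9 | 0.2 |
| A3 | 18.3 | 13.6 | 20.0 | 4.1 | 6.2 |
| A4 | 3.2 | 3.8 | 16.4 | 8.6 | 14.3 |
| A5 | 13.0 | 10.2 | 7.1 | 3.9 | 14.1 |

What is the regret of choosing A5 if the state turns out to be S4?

10.0

Best payoff under S4 is 13.9.
Regret = 13.9 − 3.9 = 10.0.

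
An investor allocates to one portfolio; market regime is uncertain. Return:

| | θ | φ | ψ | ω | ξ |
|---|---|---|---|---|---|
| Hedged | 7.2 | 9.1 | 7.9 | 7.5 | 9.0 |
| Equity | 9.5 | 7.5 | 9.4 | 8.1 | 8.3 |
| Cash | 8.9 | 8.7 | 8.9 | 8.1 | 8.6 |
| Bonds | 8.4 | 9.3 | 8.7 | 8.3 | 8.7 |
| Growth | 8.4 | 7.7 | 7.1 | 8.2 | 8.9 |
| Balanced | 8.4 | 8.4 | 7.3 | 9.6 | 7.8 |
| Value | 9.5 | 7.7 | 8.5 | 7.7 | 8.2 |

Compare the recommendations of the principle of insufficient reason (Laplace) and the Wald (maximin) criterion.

Row averages: Hedged=8.14, Equity=8.56, Cash=8.64, Bonds=8.68, Growth=8.06, Balanced=8.3, Value=8.32
Highest average = 8.68 → Bonds.
Row minima: Hedged=7.2, Equity=7.5, Cash=8.1, Bonds=8.3, Growth=7.1, Balanced=7.3, Value=7.7
Best worst-case = 8.3 → Bonds.

laplace → Bonds; maximin → Bonds (agree)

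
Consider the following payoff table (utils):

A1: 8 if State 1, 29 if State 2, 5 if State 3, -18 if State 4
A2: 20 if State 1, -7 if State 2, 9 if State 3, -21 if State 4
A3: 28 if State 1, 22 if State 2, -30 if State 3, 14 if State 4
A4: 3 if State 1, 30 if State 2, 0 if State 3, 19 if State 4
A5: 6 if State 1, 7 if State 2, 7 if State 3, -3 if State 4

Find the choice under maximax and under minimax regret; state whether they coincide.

maximax → A4; minimax regret → A5 (disagree)

Row maxima: A1=29, A2=20, A3=28, A4=30, A5=7
Best best-case = 30 → A4.
Column bests: State 1=28, State 2=30, State 3=9, State 4=19.
A1 regrets: 20, 1, 4, 37 → max 37
A2 regrets: 8, 37, 0, 40 → max 40
A3 regrets: 0, 8, 39, 5 → max 39
A4 regrets: 25, 0, 9, 0 → max 25
A5 regrets: 22, 23, 2, 22 → max 23
Smallest max regret = 23 → A5.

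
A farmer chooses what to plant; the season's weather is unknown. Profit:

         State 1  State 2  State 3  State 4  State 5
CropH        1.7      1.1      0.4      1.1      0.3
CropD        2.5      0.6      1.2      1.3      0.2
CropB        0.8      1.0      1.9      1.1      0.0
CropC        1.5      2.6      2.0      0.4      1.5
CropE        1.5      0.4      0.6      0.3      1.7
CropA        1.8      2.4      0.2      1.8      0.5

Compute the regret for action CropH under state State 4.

Best payoff under State 4 is 1.8.
Regret = 1.8 − 1.1 = 0.7.

0.7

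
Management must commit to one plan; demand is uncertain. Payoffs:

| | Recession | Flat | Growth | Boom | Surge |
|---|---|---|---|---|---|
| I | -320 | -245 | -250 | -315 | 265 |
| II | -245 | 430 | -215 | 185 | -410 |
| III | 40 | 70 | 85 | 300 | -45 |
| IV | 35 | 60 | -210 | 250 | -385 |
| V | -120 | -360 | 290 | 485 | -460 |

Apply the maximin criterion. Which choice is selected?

Row minima: I=-320, II=-410, III=-45, IV=-385, V=-460
Best worst-case = -45 → III.

III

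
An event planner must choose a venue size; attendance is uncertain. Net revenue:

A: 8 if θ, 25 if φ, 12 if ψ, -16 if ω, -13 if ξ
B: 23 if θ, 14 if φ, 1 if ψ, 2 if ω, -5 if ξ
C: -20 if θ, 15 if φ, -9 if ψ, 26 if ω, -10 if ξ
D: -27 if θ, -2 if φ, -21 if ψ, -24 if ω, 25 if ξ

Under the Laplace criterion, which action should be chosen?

Row averages: A=3.2, B=7, C=0.4, D=-9.8
Highest average = 7 → B.

B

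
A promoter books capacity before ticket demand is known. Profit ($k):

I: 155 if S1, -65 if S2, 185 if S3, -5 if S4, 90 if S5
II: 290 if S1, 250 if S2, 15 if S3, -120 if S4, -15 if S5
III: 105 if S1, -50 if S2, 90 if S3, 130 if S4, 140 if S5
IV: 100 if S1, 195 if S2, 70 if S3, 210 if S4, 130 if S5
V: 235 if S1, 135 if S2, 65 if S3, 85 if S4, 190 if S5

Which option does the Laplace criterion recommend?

Row averages: I=72, II=84, III=83, IV=141, V=142
Highest average = 142 → V.

V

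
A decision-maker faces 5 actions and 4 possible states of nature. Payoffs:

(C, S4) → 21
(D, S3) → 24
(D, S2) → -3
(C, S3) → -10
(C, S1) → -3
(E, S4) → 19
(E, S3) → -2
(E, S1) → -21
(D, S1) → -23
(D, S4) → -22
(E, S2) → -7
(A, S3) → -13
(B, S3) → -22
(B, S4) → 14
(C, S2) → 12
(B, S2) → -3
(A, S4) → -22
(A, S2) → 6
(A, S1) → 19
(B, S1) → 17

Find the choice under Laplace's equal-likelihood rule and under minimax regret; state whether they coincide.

Row averages: A=-2.5, B=1.5, C=5, D=-6, E=-2.75
Highest average = 5 → C.
Column bests: S1=19, S2=12, S3=24, S4=21.
A regrets: 0, 6, 37, 43 → max 43
B regrets: 2, 15, 46, 7 → max 46
C regrets: 22, 0, 34, 0 → max 34
D regrets: 42, 15, 0, 43 → max 43
E regrets: 40, 19, 26, 2 → max 40
Smallest max regret = 34 → C.

laplace → C; minimax regret → C (agree)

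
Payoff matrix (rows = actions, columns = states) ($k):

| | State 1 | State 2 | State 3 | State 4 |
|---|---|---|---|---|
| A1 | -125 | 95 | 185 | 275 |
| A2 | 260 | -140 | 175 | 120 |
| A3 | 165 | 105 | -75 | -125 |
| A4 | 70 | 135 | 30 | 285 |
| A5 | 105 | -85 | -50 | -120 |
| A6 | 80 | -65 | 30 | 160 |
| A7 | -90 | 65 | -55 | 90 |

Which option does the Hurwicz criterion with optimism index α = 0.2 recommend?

A4

A1: 0.2·275 + 0.8·(-125) = -45
A2: 0.2·260 + 0.8·(-140) = -60
A3: 0.2·165 + 0.8·(-125) = -67
A4: 0.2·285 + 0.8·30 = 81
A5: 0.2·105 + 0.8·(-120) = -75
A6: 0.2·160 + 0.8·(-65) = -20
A7: 0.2·90 + 0.8·(-90) = -54
Highest Hurwicz score = 81 → A4.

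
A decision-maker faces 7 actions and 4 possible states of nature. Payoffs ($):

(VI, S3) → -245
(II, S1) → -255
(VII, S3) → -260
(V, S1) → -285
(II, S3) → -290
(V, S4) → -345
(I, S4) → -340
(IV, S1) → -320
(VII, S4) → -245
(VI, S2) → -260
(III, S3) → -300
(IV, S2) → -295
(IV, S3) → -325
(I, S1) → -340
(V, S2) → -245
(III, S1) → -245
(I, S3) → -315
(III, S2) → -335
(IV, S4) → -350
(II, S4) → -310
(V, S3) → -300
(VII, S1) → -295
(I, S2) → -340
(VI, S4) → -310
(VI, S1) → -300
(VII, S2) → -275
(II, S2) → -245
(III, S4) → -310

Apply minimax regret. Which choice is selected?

Column bests: S1=-245, S2=-245, S3=-245, S4=-245.
I regrets: 95, 95, 70, 95 → max 95
II regrets: 10, 0, 45, 65 → max 65
III regrets: 0, 90, 55, 65 → max 90
IV regrets: 75, 50, 80, 105 → max 105
V regrets: 40, 0, 55, 100 → max 100
VI regrets: 55, 15, 0, 65 → max 65
VII regrets: 50, 30, 15, 0 → max 50
Smallest max regret = 50 → VII.

VII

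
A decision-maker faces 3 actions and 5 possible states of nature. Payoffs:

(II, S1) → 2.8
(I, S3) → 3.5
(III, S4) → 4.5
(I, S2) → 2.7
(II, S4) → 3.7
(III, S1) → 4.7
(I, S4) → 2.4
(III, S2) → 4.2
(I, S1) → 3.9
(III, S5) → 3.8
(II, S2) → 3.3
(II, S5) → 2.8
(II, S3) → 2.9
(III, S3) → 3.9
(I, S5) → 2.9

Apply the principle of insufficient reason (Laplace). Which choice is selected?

Row averages: I=3.08, II=3.1, III=4.22
Highest average = 4.22 → III.

III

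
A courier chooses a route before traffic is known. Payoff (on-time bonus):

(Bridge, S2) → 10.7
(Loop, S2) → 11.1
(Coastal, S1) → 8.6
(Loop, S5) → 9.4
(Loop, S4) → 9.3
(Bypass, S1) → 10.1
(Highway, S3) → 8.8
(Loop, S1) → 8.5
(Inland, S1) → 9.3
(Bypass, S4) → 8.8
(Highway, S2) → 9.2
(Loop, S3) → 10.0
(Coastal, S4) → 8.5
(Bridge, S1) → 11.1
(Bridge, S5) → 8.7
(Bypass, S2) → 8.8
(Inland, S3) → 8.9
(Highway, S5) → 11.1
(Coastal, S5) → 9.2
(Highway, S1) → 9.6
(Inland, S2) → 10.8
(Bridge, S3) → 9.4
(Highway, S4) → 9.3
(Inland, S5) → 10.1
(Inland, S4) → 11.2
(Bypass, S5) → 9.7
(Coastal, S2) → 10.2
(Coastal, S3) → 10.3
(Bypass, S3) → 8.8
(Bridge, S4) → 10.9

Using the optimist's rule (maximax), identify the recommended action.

Inland

Row maxima: Coastal=10.3, Bridge=11.1, Loop=11.1, Inland=11.2, Bypass=10.1, Highway=11.1
Best best-case = 11.2 → Inland.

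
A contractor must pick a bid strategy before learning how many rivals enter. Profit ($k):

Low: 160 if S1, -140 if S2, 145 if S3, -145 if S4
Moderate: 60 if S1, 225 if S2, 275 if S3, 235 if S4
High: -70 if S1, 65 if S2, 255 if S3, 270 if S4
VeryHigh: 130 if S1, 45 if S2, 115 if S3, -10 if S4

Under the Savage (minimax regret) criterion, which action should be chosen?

Column bests: S1=160, S2=225, S3=275, S4=270.
Low regrets: 0, 365, 130, 415 → max 415
Moderate regrets: 100, 0, 0, 35 → max 100
High regrets: 230, 160, 20, 0 → max 230
VeryHigh regrets: 30, 180, 160, 280 → max 280
Smallest max regret = 100 → Moderate.

Moderate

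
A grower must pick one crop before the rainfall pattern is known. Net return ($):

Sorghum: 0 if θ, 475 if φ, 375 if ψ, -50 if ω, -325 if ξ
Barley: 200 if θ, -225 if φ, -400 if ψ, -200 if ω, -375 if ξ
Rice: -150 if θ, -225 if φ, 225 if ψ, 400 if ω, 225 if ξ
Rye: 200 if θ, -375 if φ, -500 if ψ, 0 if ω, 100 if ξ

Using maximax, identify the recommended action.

Row maxima: Sorghum=475, Barley=200, Rice=400, Rye=200
Best best-case = 475 → Sorghum.

Sorghum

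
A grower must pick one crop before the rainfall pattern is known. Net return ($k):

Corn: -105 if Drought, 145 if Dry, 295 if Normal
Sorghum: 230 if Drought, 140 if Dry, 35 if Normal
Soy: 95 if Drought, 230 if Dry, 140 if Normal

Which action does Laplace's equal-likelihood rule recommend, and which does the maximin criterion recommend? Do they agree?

Row averages: Corn=335/3, Sorghum=135, Soy=155
Highest average = 155 → Soy.
Row minima: Corn=-105, Sorghum=35, Soy=95
Best worst-case = 95 → Soy.

laplace → Soy; maximin → Soy (agree)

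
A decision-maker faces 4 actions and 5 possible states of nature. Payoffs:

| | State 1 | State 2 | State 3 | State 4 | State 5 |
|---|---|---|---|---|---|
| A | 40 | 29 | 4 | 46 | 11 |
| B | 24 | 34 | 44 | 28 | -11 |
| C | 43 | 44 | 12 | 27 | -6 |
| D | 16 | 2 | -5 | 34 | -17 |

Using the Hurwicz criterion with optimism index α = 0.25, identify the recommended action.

A: 0.25·46 + 0.75·4 = 14.5
B: 0.25·44 + 0.75·(-11) = 2.75
C: 0.25·44 + 0.75·(-6) = 6.5
D: 0.25·34 + 0.75·(-17) = -4.25
Highest Hurwicz score = 14.5 → A.

A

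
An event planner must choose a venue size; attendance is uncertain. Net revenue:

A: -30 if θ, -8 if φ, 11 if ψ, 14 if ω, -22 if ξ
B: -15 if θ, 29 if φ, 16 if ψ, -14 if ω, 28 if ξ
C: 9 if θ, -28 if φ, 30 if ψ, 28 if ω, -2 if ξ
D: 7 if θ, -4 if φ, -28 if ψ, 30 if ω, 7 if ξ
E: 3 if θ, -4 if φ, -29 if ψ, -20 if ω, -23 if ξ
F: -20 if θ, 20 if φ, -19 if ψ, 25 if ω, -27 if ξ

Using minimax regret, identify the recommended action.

Column bests: θ=9, φ=29, ψ=30, ω=30, ξ=28.
A regrets: 39, 37, 19, 16, 50 → max 50
B regrets: 24, 0, 14, 44, 0 → max 44
C regrets: 0, 57, 0, 2, 30 → max 57
D regrets: 2, 33, 58, 0, 21 → max 58
E regrets: 6, 33, 59, 50, 51 → max 59
F regrets: 29, 9, 49, 5, 55 → max 55
Smallest max regret = 44 → B.

B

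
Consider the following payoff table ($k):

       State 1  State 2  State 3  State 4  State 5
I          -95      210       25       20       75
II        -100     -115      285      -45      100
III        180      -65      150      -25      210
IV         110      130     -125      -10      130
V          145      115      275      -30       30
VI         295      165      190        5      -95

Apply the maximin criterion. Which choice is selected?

Row minima: I=-95, II=-115, III=-65, IV=-125, V=-30, VI=-95
Best worst-case = -30 → V.

V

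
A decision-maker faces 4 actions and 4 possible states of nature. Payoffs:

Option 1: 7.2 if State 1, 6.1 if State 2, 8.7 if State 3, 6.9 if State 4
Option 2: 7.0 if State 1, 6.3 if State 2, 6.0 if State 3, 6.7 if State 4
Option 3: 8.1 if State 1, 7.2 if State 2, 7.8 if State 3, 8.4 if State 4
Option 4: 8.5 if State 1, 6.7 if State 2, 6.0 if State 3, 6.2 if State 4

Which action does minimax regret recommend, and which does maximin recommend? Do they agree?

Column bests: State 1=8.5, State 2=7.2, State 3=8.7, State 4=8.4.
Option 1 regrets: 1.3, 1.1, 0.0, 1.5 → max 1.5
Option 2 regrets: 1.5, 0.9, 2.7, 1.7 → max 2.7
Option 3 regrets: 0.4, 0.0, 0.9, 0.0 → max 0.9
Option 4 regrets: 0.0, 0.5, 2.7, 2.2 → max 2.7
Smallest max regret = 0.9 → Option 3.
Row minima: Option 1=6.1, Option 2=6.0, Option 3=7.2, Option 4=6.0
Best worst-case = 7.2 → Option 3.

minimax regret → Option 3; maximin → Option 3 (agree)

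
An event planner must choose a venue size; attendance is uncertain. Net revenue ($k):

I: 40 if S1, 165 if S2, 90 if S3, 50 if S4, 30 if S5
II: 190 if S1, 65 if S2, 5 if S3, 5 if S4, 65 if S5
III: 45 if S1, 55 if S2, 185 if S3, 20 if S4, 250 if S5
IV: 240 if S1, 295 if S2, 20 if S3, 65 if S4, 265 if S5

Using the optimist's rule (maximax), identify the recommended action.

Row maxima: I=165, II=190, III=250, IV=295
Best best-case = 295 → IV.

IV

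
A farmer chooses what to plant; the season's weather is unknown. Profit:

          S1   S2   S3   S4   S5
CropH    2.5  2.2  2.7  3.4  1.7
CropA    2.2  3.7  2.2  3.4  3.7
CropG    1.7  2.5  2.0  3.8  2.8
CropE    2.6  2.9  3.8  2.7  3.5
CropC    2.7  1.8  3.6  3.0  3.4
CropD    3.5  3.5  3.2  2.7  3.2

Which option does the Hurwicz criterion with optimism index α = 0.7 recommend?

CropH: 0.7·3.4 + 0.3·1.7 = 2.89
CropA: 0.7·3.7 + 0.3·2.2 = 3.25
CropG: 0.7·3.8 + 0.3·1.7 = 3.17
CropE: 0.7·3.8 + 0.3·2.6 = 3.44
CropC: 0.7·3.6 + 0.3·1.8 = 3.06
CropD: 0.7·3.5 + 0.3·2.7 = 3.26
Highest Hurwicz score = 3.44 → CropE.

CropE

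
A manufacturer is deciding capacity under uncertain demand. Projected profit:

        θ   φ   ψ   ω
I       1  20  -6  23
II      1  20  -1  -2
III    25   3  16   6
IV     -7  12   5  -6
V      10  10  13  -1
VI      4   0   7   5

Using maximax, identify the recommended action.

Row maxima: I=23, II=20, III=25, IV=12, V=13, VI=7
Best best-case = 25 → III.

III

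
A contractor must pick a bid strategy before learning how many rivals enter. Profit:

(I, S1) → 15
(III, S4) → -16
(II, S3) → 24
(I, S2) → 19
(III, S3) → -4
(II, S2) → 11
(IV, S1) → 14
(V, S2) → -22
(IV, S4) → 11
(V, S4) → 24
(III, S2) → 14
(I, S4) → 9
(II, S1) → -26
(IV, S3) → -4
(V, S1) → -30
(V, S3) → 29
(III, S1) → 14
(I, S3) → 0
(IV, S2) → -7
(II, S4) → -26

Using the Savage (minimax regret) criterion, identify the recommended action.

I

Column bests: S1=15, S2=19, S3=29, S4=24.
I regrets: 0, 0, 29, 15 → max 29
II regrets: 41, 8, 5, 50 → max 50
III regrets: 1, 5, 33, 40 → max 40
IV regrets: 1, 26, 33, 13 → max 33
V regrets: 45, 41, 0, 0 → max 45
Smallest max regret = 29 → I.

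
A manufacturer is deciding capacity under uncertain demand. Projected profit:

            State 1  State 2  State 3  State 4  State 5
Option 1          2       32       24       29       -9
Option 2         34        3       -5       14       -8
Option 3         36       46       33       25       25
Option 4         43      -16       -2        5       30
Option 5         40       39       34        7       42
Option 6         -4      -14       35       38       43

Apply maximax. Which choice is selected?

Option 3

Row maxima: Option 1=32, Option 2=34, Option 3=46, Option 4=43, Option 5=42, Option 6=43
Best best-case = 46 → Option 3.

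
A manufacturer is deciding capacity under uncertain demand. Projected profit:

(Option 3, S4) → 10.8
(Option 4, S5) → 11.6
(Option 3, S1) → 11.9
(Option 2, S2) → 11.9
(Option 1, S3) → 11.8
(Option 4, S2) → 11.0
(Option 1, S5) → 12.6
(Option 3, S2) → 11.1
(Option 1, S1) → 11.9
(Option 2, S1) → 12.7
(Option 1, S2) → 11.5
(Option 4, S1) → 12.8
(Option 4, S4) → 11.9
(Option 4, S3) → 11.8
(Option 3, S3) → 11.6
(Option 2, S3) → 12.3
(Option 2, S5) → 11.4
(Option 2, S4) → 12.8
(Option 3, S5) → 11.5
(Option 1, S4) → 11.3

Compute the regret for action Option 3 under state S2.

Best payoff under S2 is 11.9.
Regret = 11.9 − 11.1 = 0.8.

0.8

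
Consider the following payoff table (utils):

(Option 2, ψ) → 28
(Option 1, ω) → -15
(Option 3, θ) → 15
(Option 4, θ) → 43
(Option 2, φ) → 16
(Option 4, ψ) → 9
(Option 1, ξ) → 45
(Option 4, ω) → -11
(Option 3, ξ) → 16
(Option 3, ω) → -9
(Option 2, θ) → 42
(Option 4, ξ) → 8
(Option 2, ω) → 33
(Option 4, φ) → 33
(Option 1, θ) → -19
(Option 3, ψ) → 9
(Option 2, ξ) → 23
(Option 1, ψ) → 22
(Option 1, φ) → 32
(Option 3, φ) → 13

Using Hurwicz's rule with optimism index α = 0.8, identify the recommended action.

Option 1: 0.8·45 + 0.2·(-19) = 32.2
Option 2: 0.8·42 + 0.2·16 = 36.8
Option 3: 0.8·16 + 0.2·(-9) = 11
Option 4: 0.8·43 + 0.2·(-11) = 32.2
Highest Hurwicz score = 36.8 → Option 2.

Option 2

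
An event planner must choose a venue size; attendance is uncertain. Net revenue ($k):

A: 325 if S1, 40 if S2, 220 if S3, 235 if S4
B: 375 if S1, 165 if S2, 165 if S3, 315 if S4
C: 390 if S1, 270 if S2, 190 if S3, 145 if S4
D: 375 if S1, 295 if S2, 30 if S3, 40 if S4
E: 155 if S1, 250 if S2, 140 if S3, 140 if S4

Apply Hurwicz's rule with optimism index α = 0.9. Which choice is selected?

C

A: 0.9·325 + 0.1·40 = 296.5
B: 0.9·375 + 0.1·165 = 354
C: 0.9·390 + 0.1·145 = 365.5
D: 0.9·375 + 0.1·30 = 340.5
E: 0.9·250 + 0.1·140 = 239
Highest Hurwicz score = 365.5 → C.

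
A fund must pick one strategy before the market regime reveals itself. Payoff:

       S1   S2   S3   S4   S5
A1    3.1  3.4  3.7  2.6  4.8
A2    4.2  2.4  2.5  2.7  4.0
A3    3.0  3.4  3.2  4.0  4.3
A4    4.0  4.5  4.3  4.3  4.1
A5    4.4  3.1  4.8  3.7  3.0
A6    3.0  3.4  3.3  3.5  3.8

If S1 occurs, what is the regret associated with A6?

Best payoff under S1 is 4.4.
Regret = 4.4 − 3.0 = 1.4.

1.4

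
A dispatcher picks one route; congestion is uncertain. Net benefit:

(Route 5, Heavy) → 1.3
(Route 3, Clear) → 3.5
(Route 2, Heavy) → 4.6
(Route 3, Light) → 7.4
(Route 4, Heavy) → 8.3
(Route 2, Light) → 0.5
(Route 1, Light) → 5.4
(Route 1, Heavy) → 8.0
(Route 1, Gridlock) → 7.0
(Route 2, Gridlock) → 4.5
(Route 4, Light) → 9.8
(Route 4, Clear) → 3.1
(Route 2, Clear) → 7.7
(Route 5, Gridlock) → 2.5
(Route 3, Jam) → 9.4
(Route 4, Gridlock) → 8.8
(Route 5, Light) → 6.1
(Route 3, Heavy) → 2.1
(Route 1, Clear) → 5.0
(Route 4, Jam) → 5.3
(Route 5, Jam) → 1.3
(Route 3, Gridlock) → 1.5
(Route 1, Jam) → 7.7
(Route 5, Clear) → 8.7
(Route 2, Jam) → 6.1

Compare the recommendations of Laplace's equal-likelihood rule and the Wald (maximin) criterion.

Row averages: Route 1=6.62, Route 2=4.68, Route 3=4.78, Route 4=7.06, Route 5=3.98
Highest average = 7.06 → Route 4.
Row minima: Route 1=5.0, Route 2=0.5, Route 3=1.5, Route 4=3.1, Route 5=1.3
Best worst-case = 5.0 → Route 1.

laplace → Route 4; maximin → Route 1 (disagree)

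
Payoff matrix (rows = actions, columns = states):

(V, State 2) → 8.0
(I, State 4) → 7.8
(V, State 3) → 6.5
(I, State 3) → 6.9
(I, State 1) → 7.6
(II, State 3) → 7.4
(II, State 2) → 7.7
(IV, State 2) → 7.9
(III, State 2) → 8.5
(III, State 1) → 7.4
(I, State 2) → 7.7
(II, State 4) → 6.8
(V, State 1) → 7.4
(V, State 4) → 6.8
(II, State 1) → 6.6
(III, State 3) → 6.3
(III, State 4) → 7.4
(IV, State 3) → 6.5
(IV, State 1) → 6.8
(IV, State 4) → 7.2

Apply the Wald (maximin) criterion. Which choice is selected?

I

Row minima: I=6.9, II=6.6, III=6.3, IV=6.5, V=6.5
Best worst-case = 6.9 → I.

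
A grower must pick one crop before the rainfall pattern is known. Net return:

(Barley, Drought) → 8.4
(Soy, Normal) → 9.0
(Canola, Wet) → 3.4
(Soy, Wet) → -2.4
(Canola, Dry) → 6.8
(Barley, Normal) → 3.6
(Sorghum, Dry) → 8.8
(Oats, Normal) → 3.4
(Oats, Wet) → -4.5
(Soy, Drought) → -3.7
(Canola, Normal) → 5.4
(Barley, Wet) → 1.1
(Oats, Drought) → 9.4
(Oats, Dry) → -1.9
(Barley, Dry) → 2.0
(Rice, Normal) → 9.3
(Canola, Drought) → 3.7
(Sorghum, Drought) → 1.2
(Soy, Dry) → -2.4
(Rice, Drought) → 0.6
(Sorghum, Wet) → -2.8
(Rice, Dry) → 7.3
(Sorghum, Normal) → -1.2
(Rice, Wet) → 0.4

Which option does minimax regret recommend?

Column bests: Drought=9.4, Dry=8.8, Normal=9.3, Wet=3.4.
Sorghum regrets: 8.2, 0.0, 10.5, 6.2 → max 10.5
Canola regrets: 5.7, 2.0, 3.9, 0.0 → max 5.7
Soy regrets: 13.1, 11.2, 0.3, 5.8 → max 13.1
Barley regrets: 1.0, 6.8, 5.7, 2.3 → max 6.8
Rice regrets: 8.8, 1.5, 0.0, 3.0 → max 8.8
Oats regrets: 0.0, 10.7, 5.9, 7.9 → max 10.7
Smallest max regret = 5.7 → Canola.

Canola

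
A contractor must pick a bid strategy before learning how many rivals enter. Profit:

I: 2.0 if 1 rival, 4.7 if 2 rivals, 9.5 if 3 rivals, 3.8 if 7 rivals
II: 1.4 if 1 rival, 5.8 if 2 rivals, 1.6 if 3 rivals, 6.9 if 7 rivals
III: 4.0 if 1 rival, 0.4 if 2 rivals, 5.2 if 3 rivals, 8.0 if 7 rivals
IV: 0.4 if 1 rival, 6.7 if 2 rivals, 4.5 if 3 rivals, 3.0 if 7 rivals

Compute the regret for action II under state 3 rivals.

Best payoff under 3 rivals is 9.5.
Regret = 9.5 − 1.6 = 7.9.

7.9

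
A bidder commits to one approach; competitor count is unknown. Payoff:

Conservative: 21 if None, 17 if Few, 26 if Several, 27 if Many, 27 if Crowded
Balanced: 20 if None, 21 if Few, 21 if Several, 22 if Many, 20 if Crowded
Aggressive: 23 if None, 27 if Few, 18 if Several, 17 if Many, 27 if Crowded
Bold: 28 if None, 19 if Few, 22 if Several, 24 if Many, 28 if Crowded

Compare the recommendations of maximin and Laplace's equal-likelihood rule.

Row minima: Conservative=17, Balanced=20, Aggressive=17, Bold=19
Best worst-case = 20 → Balanced.
Row averages: Conservative=23.6, Balanced=20.8, Aggressive=22.4, Bold=24.2
Highest average = 24.2 → Bold.

maximin → Balanced; laplace → Bold (disagree)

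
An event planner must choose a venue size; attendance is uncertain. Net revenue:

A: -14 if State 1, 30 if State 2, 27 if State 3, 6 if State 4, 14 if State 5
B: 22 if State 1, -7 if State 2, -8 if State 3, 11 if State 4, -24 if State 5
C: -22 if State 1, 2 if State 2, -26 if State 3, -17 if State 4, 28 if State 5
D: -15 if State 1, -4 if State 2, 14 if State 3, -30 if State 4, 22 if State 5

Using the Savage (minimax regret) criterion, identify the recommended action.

Column bests: State 1=22, State 2=30, State 3=27, State 4=11, State 5=28.
A regrets: 36, 0, 0, 5, 14 → max 36
B regrets: 0, 37, 35, 0, 52 → max 52
C regrets: 44, 28, 53, 28, 0 → max 53
D regrets: 37, 34, 13, 41, 6 → max 41
Smallest max regret = 36 → A.

A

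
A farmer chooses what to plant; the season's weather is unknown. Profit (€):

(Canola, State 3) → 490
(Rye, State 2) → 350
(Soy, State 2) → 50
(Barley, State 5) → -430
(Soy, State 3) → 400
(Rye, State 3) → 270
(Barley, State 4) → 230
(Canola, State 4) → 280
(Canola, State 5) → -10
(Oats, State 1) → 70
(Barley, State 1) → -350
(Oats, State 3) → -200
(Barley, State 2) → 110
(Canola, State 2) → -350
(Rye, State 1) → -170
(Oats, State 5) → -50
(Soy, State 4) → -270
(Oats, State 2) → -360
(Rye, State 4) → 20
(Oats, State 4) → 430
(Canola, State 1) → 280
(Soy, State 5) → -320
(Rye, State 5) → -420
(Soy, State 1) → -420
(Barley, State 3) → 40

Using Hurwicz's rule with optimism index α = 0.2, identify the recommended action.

Canola

Rye: 0.2·350 + 0.8·(-420) = -266
Canola: 0.2·490 + 0.8·(-350) = -182
Oats: 0.2·430 + 0.8·(-360) = -202
Soy: 0.2·400 + 0.8·(-420) = -256
Barley: 0.2·230 + 0.8·(-430) = -298
Highest Hurwicz score = -182 → Canola.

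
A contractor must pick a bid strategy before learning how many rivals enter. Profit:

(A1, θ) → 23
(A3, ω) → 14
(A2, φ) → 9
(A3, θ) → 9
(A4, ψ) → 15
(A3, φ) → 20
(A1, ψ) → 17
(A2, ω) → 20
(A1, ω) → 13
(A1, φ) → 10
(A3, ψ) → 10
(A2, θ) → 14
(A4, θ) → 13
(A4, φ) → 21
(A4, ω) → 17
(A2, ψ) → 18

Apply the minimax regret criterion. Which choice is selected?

A4

Column bests: θ=23, φ=21, ψ=18, ω=20.
A1 regrets: 0, 11, 1, 7 → max 11
A2 regrets: 9, 12, 0, 0 → max 12
A3 regrets: 14, 1, 8, 6 → max 14
A4 regrets: 10, 0, 3, 3 → max 10
Smallest max regret = 10 → A4.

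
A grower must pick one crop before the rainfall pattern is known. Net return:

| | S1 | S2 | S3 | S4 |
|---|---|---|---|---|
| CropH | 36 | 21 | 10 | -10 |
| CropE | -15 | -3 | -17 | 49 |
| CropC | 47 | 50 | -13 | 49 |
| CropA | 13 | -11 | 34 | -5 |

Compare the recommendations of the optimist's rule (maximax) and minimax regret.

maximax → CropC; minimax regret → CropC (agree)

Row maxima: CropH=36, CropE=49, CropC=50, CropA=34
Best best-case = 50 → CropC.
Column bests: S1=47, S2=50, S3=34, S4=49.
CropH regrets: 11, 29, 24, 59 → max 59
CropE regrets: 62, 53, 51, 0 → max 62
CropC regrets: 0, 0, 47, 0 → max 47
CropA regrets: 34, 61, 0, 54 → max 61
Smallest max regret = 47 → CropC.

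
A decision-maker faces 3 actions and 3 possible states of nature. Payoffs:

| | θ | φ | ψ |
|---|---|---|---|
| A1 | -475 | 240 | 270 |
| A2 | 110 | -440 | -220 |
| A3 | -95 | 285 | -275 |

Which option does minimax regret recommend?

A3

Column bests: θ=110, φ=285, ψ=270.
A1 regrets: 585, 45, 0 → max 585
A2 regrets: 0, 725, 490 → max 725
A3 regrets: 205, 0, 545 → max 545
Smallest max regret = 545 → A3.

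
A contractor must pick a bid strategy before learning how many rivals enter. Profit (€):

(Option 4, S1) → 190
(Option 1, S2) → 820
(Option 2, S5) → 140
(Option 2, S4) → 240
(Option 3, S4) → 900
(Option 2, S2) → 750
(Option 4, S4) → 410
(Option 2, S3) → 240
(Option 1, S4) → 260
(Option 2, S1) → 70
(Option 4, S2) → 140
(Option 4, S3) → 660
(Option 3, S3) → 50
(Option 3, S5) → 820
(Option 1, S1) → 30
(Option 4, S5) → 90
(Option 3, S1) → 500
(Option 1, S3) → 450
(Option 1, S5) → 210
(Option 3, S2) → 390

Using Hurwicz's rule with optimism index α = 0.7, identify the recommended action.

Option 3

Option 1: 0.7·820 + 0.3·30 = 583
Option 2: 0.7·750 + 0.3·70 = 546
Option 3: 0.7·900 + 0.3·50 = 645
Option 4: 0.7·660 + 0.3·90 = 489
Highest Hurwicz score = 645 → Option 3.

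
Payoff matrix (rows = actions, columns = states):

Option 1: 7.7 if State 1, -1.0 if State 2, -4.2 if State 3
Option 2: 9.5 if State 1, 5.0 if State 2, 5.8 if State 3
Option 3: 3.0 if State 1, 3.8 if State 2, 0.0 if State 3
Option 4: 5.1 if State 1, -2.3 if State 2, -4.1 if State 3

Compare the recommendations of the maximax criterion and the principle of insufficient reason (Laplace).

maximax → Option 2; laplace → Option 2 (agree)

Row maxima: Option 1=7.7, Option 2=9.5, Option 3=3.8, Option 4=5.1
Best best-case = 9.5 → Option 2.
Row averages: Option 1=5/6, Option 2=203/30, Option 3=34/15, Option 4=-13/30
Highest average = 203/30 → Option 2.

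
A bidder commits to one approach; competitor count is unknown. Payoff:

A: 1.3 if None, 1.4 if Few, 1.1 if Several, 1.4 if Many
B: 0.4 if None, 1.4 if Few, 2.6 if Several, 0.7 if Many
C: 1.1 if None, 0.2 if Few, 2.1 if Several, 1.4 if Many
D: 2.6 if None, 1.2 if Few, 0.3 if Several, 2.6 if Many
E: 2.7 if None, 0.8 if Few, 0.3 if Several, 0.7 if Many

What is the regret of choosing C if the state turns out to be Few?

1.2

Best payoff under Few is 1.4.
Regret = 1.4 − 0.2 = 1.2.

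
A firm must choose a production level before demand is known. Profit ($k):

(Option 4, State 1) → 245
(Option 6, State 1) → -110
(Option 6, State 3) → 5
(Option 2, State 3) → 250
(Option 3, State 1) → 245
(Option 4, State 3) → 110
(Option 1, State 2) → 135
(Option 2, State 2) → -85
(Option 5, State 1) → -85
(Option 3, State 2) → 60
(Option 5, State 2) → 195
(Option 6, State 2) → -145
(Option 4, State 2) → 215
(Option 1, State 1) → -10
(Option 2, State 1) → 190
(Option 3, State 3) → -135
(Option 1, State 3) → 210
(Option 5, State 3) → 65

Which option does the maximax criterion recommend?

Row maxima: Option 1=210, Option 2=250, Option 3=245, Option 4=245, Option 5=195, Option 6=5
Best best-case = 250 → Option 2.

Option 2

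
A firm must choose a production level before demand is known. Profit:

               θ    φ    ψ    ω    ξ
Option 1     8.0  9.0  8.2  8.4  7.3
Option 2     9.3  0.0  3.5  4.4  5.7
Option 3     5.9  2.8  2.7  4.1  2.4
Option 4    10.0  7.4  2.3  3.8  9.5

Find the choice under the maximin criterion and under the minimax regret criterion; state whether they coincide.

maximin → Option 1; minimax regret → Option 1 (agree)

Row minima: Option 1=7.3, Option 2=0.0, Option 3=2.4, Option 4=2.3
Best worst-case = 7.3 → Option 1.
Column bests: θ=10.0, φ=9.0, ψ=8.2, ω=8.4, ξ=9.5.
Option 1 regrets: 2.0, 0.0, 0.0, 0.0, 2.2 → max 2.2
Option 2 regrets: 0.7, 9.0, 4.7, 4.0, 3.8 → max 9.0
Option 3 regrets: 4.1, 6.2, 5.5, 4.3, 7.1 → max 7.1
Option 4 regrets: 0.0, 1.6, 5.9, 4.6, 0.0 → max 5.9
Smallest max regret = 2.2 → Option 1.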